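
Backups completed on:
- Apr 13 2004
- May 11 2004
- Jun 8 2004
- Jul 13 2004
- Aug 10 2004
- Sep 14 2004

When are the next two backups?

Oct 12 2004, Nov 9 2004

Gaps: 28, 28, 35, 28, 35 days — a mix of 28 and 35. Every date is a Tuesday.
Each is the 2nd Tuesday of its month.
October 2004 — 2nd Tuesday is Oct 12 2004.
November 2004 — 2nd Tuesday is Nov 9 2004.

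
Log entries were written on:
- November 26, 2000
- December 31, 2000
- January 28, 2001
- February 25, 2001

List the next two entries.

March 25, 2001; April 29, 2001

Every date is a Sunday; gaps 35, 28, 28 days.
Each is the last Sunday of its month (at least one falls on the 29th or later, ruling out '4th Sunday').
Last Sunday of March 2001: March 25, 2001.
Last Sunday of April 2001: April 29, 2001.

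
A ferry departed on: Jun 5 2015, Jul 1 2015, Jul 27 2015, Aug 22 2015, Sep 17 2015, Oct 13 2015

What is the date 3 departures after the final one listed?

Dec 30 2015

The spacing is 26, 26, 26, 26, 26 days — always 26 days.
Oct 13 2015 + 26 days = Nov 8 2015.
Nov 8 2015 + 26 days = Dec 4 2015.
Dec 4 2015 + 26 days = Dec 30 2015.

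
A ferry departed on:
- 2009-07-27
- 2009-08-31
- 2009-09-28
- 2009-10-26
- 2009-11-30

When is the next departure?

These are Mondays with 35, 28, 28, 35-day gaps.
Each is the final Monday of its month — 2009-08-31 is past the 28th, so '4th Monday' doesn't fit.
Last Monday of December 2009: 2009-12-28.

2009-12-28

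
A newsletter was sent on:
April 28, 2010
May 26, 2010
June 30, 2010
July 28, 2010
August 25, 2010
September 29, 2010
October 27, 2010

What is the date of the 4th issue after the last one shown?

These are Wednesdays with 28, 35, 28, 28, 35, 28-day gaps.
Each is the final Wednesday of its month — June 30, 2010 is past the 28th, so '4th Wednesday' doesn't fit.
November 2010 ends with Wednesday November 24, 2010.
Last Wednesday of December 2010: December 29, 2010.
Last Wednesday of January 2011: January 26, 2011.
Last Wednesday of February 2011: February 23, 2011.

February 23, 2011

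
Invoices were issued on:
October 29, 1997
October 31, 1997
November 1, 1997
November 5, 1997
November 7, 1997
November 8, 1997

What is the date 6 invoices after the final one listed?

November 22, 1997

Gaps: 2, 1, 4, 2, 1 days — not constant, but cyclic with period 3.
The events fall on every Wednesday, Friday and Saturday.
Next Wednesday: November 12, 1997.
The following Friday is November 14, 1997.
The following Saturday is November 15, 1997.
The following Wednesday is November 19, 1997.
Next Friday: November 21, 1997.
The following Saturday is November 22, 1997.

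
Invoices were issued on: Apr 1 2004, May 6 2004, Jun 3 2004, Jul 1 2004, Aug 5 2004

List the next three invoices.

Gaps: 35, 28, 28, 35 days — a mix of 28 and 35. Every date is a Thursday.
Each is the 1st Thursday of its month.
1st Thursday of September 2004: Sep 2 2004.
1st Thursday of October 2004: Oct 7 2004.
November 2004 — 1st Thursday is Nov 4 2004.

Sep 2 2004, Oct 7 2004, Nov 4 2004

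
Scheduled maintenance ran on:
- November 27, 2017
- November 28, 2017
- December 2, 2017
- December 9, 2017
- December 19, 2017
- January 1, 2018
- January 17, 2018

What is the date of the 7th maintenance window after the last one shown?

The spacing grows by 3 each time: 1, 4, 7, 10, 13, 16 days.
Next gap: 19 days. January 17, 2018 + 19 days = February 5, 2018.
Next gap: 22 days. February 5, 2018 + 22 days = February 27, 2018.
Next gap: 25 days. February 27, 2018 + 25 days = March 24, 2018.
Next gap: 28 days. March 24, 2018 + 28 days = April 21, 2018.
Next gap: 31 days. April 21, 2018 + 31 days = May 22, 2018.
Next gap: 34 days. May 22, 2018 + 34 days = June 25, 2018.
Next gap: 37 days. June 25, 2018 + 37 days = August 1, 2018.

August 1, 2018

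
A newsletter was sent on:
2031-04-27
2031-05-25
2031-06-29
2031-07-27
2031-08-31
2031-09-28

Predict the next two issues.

All Sundays; the gaps (28, 35, 28, 35, 28) vary with month length.
This is the last Sunday of each month.
October 2031 ends with Sunday 2031-10-26.
Last Sunday of November 2031: 2031-11-30.

2031-10-26, 2031-11-30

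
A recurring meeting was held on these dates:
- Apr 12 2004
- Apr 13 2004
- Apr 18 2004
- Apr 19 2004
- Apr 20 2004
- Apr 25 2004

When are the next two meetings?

Apr 26 2004, Apr 27 2004

Every event lands on a Monday or Tuesday or Sunday (gaps cycle 1, 5, 1, 1, 5).
So the schedule is: every Monday, Tuesday and Sunday.
The following Monday is Apr 26 2004.
The following Tuesday is Apr 27 2004.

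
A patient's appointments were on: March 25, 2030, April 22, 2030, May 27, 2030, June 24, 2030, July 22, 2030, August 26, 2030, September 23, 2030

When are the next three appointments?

Gaps: 28, 35, 28, 28, 35, 28 days — a mix of 28 and 35. Every date is a Monday.
Each is the 4th Monday of its month.
4th Monday of October 2030: October 28, 2030.
4th Monday of November 2030: November 25, 2030.
4th Monday of December 2030: December 23, 2030.

October 28, 2030; November 25, 2030; December 23, 2030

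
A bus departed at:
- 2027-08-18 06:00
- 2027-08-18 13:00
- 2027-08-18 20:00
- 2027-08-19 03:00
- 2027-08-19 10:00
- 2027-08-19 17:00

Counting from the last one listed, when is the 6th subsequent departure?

2027-08-21 11:00

The interval is a steady 7 hours (7, 7, 7, 7, 7).
2027-08-19 17:00 + 7 h = 2027-08-20 00:00.
2027-08-20 00:00 + 7 h = 2027-08-20 07:00.
2027-08-20 07:00 + 7 h = 2027-08-20 14:00.
2027-08-20 14:00 + 7 h = 2027-08-20 21:00.
2027-08-20 21:00 + 7 h = 2027-08-21 04:00.
2027-08-21 04:00 + 7 h = 2027-08-21 11:00.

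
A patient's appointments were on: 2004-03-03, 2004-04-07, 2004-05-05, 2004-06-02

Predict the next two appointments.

2004-07-07, 2004-08-04

All dates are Wednesdays, 35, 28, 28 days apart.
Specifically, the 1st Wednesday of each month.
1st Wednesday of July 2004: 2004-07-07.
1st Wednesday of August 2004: 2004-08-04.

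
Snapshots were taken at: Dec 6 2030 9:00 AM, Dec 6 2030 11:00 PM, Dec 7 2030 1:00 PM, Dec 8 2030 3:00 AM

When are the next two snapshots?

Dec 8 2030 5:00 PM, Dec 9 2030 7:00 AM

The interval is a steady 14 hours (14, 14, 14).
Dec 8 2030 3:00 AM + 14 h = Dec 8 2030 5:00 PM.
Dec 8 2030 5:00 PM + 14 h = Dec 9 2030 7:00 AM.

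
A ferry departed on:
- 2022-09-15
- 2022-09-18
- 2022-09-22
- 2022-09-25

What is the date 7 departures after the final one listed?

Gaps: 3, 4, 3 days — not constant, but cyclic with period 2.
The events fall on every Thursday and Sunday.
Next Thursday: 2022-09-29.
Next Sunday: 2022-10-02.
The following Thursday is 2022-10-06.
Next Sunday: 2022-10-09.
Next Thursday: 2022-10-13.
Next Sunday: 2022-10-16.
The following Thursday is 2022-10-20.

2022-10-20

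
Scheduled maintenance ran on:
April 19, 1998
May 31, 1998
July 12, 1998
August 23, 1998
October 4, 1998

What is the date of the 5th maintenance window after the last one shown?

Every event comes 42 days after the last (42, 42, 42, 42).
October 4, 1998 + 42 days = November 15, 1998.
November 15, 1998 + 42 days = December 27, 1998.
December 27, 1998 + 42 days = February 7, 1999.
February 7, 1999 + 42 days = March 21, 1999.
March 21, 1999 + 42 days = May 2, 1999.

May 2, 1999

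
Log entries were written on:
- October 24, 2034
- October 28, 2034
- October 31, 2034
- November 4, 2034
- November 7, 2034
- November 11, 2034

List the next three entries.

November 14, 2034; November 18, 2034; November 21, 2034

Gaps: 4, 3, 4, 3, 4 days — not constant, but cyclic with period 2.
The events fall on every Tuesday and Saturday.
The following Tuesday is November 14, 2034.
Next Saturday: November 18, 2034.
Next Tuesday: November 21, 2034.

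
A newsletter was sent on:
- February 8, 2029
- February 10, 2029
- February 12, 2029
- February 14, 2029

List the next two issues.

February 16, 2029; February 18, 2029

The spacing is 2, 2, 2 days — always 2 days.
February 14, 2029 + 2 days = February 16, 2029.
February 16, 2029 + 2 days = February 18, 2029.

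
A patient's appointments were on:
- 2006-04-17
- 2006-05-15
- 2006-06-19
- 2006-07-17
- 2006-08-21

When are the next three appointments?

All dates are Mondays, 28, 35, 28, 35 days apart.
Specifically, the 3rd Monday of each month.
September 2006 — 3rd Monday is 2006-09-18.
3rd Monday of October 2006: 2006-10-16.
November 2006 — 3rd Monday is 2006-11-20.

2006-09-18, 2006-10-16, 2006-11-20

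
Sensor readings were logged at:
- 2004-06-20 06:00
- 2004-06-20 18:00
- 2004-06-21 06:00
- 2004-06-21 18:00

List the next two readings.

The interval is a steady 12 hours (12, 12, 12).
2004-06-21 18:00 + 12 h = 2004-06-22 06:00.
2004-06-22 06:00 + 12 h = 2004-06-22 18:00.

2004-06-22 06:00, 2004-06-22 18:00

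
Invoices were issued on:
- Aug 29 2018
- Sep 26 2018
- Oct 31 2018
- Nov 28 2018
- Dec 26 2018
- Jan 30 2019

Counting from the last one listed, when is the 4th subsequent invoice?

May 29 2019

Every date is a Wednesday; gaps 28, 35, 28, 28, 35 days.
Each is the last Wednesday of its month (at least one falls on the 29th or later, ruling out '4th Wednesday').
Last Wednesday of February 2019: Feb 27 2019.
March 2019 ends with Wednesday Mar 27 2019.
Last Wednesday of April 2019: Apr 24 2019.
May 2019 ends with Wednesday May 29 2019.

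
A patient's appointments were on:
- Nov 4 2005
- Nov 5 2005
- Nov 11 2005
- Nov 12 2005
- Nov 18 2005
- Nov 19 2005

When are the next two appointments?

Nov 25 2005, Nov 26 2005

The gap pattern 1, 6, 1, 6, 1 repeats every 2 events.
These are the Fridays and Saturdays of each week.
The following Friday is Nov 25 2005.
Next Saturday: Nov 26 2005.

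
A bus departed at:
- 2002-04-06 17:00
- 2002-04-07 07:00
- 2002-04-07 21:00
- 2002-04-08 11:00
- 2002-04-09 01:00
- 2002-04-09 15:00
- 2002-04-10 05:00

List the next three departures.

2002-04-10 19:00, 2002-04-11 09:00, 2002-04-11 23:00

Gaps: 14, 14, 14, 14, 14, 14 hours — each event is 14 hours after the previous one.
2002-04-10 05:00 + 14 h = 2002-04-10 19:00.
2002-04-10 19:00 + 14 h = 2002-04-11 09:00.
2002-04-11 09:00 + 14 h = 2002-04-11 23:00.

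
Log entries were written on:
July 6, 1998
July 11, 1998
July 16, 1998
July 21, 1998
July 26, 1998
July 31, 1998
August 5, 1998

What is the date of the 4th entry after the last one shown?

Every event comes 5 days after the last (5, 5, 5, 5, 5, 5).
August 5, 1998 + 5 days = August 10, 1998.
August 10, 1998 + 5 days = August 15, 1998.
August 15, 1998 + 5 days = August 20, 1998.
August 20, 1998 + 5 days = August 25, 1998.

August 25, 1998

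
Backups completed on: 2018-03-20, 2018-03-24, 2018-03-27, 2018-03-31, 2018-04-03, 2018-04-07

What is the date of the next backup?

2018-04-10

Gaps: 4, 3, 4, 3, 4 days — not constant, but cyclic with period 2.
The events fall on every Tuesday and Saturday.
Next Tuesday: 2018-04-10.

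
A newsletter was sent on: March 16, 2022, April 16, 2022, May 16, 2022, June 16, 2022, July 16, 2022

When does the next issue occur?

Gaps: 31, 30, 31, 30 days — not constant. Every event is on the 16th of the month.
Pattern: the 16th of each month.
August 2022: August 16, 2022.

August 16, 2022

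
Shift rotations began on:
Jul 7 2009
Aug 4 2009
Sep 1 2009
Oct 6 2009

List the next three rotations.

All dates are Tuesdays, 28, 28, 35 days apart.
Specifically, the 1st Tuesday of each month.
November 2009 — 1st Tuesday is Nov 3 2009.
December 2009 — 1st Tuesday is Dec 1 2009.
January 2010 — 1st Tuesday is Jan 5 2010.

Nov 3 2009, Dec 1 2009, Jan 5 2010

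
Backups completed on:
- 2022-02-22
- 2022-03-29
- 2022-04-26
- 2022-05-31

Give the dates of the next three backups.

2022-06-28, 2022-07-26, 2022-08-30

All Tuesdays; the gaps (35, 28, 35) vary with month length.
This is the last Tuesday of each month.
Last Tuesday of June 2022: 2022-06-28.
July 2022 ends with Tuesday 2022-07-26.
August 2022 ends with Tuesday 2022-08-30.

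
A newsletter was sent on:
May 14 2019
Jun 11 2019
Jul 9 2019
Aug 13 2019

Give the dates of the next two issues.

Sep 10 2019, Oct 8 2019

Gaps: 28, 28, 35 days — a mix of 28 and 35. Every date is a Tuesday.
Each is the 2nd Tuesday of its month.
2nd Tuesday of September 2019: Sep 10 2019.
2nd Tuesday of October 2019: Oct 8 2019.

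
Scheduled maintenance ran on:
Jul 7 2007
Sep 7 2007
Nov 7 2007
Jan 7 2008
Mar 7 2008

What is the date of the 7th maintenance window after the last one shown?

May 7 2009

The day-of-month is always 7 (62, 61, 61, 60 days between events).
So this recurs on the 7th of every 2 months.
Next: May 2008 → May 7 2008.
July 2008: Jul 7 2008.
Next: September 2008 → Sep 7 2008.
November 2008: Nov 7 2008.
January 2009: Jan 7 2009.
March 2009: Mar 7 2009.
May 2009: May 7 2009.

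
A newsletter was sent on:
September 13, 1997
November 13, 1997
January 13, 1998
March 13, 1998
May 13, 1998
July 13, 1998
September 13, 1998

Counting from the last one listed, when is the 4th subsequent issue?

The day-of-month is always 13 (61, 61, 59, 61, 61, 62 days between events).
So this recurs on the 13th of every 2 months.
November 1998: November 13, 1998.
Next: January 1999 → January 13, 1999.
Next: March 1999 → March 13, 1999.
Next: May 1999 → May 13, 1999.

May 13, 1999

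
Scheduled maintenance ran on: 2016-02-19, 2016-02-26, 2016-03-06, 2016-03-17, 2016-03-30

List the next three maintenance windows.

2016-04-14, 2016-05-01, 2016-05-20

Intervals are 7, 9, 11, 13 days — an arithmetic progression with common difference 2.
Next gap: 15 days. 2016-03-30 + 15 days = 2016-04-14.
Next gap: 17 days. 2016-04-14 + 17 days = 2016-05-01.
Next gap: 19 days. 2016-05-01 + 19 days = 2016-05-20.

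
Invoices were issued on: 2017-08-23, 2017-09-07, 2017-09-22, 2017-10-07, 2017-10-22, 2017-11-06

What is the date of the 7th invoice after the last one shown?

Gaps between consecutive events: 15, 15, 15, 15, 15 days — a constant 15-day interval.
2017-11-06 + 15 days = 2017-11-21.
2017-11-21 + 15 days = 2017-12-06.
2017-12-06 + 15 days = 2017-12-21.
2017-12-21 + 15 days = 2018-01-05.
2018-01-05 + 15 days = 2018-01-20.
2018-01-20 + 15 days = 2018-02-04.
2018-02-04 + 15 days = 2018-02-19.

2018-02-19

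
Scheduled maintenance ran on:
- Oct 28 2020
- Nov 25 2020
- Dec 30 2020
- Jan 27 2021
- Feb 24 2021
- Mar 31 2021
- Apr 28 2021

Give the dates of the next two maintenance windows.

May 26 2021, Jun 30 2021

All Wednesdays; the gaps (28, 35, 28, 28, 35, 28) vary with month length.
This is the last Wednesday of each month.
May 2021 ends with Wednesday May 26 2021.
Last Wednesday of June 2021: Jun 30 2021.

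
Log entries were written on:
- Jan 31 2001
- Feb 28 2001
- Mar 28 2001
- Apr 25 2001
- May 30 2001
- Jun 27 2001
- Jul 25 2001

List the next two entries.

All Wednesdays; the gaps (28, 28, 28, 35, 28, 28) vary with month length.
This is the last Wednesday of each month.
Last Wednesday of August 2001: Aug 29 2001.
Last Wednesday of September 2001: Sep 26 2001.

Aug 29 2001, Sep 26 2001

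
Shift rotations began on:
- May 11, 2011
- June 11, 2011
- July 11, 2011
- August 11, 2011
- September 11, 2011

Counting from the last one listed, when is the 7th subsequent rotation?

April 11, 2012

Each date is the 11th; the gaps (31, 30, 31, 31) track the month lengths.
The rule is the 11th of each month.
Next: October 2011 → October 11, 2011.
Next: November 2011 → November 11, 2011.
Next: December 2011 → December 11, 2011.
January 2012: January 11, 2012.
Next: February 2012 → February 11, 2012.
March 2012: March 11, 2012.
April 2012: April 11, 2012.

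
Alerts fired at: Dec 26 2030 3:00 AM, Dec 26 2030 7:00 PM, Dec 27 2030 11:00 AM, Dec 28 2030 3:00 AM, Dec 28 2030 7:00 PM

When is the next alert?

Spacing: 16, 16, 16, 16 h — constant 16 h.
Dec 28 2030 7:00 PM + 16 h = Dec 29 2030 11:00 AM.

Dec 29 2030 11:00 AM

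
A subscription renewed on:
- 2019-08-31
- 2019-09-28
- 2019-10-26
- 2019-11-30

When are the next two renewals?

2019-12-28, 2020-01-25

Every date is a Saturday; gaps 28, 28, 35 days.
Each is the last Saturday of its month (at least one falls on the 29th or later, ruling out '4th Saturday').
December 2019 ends with Saturday 2019-12-28.
Last Saturday of January 2020: 2020-01-25.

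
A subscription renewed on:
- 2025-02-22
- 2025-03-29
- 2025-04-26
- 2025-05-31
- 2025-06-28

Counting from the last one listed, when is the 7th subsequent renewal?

These are Saturdays with 35, 28, 35, 28-day gaps.
Each is the final Saturday of its month — 2025-03-29 is past the 28th, so '4th Saturday' doesn't fit.
July 2025 ends with Saturday 2025-07-26.
August 2025 ends with Saturday 2025-08-30.
September 2025 ends with Saturday 2025-09-27.
Last Saturday of October 2025: 2025-10-25.
November 2025 ends with Saturday 2025-11-29.
December 2025 ends with Saturday 2025-12-27.
January 2026 ends with Saturday 2026-01-31.

2026-01-31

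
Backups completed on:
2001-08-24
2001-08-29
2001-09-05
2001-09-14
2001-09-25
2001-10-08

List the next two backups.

Intervals are 5, 7, 9, 11, 13 days — an arithmetic progression with common difference 2.
Next gap: 15 days. 2001-10-08 + 15 days = 2001-10-23.
Next gap: 17 days. 2001-10-23 + 17 days = 2001-11-09.

2001-10-23, 2001-11-09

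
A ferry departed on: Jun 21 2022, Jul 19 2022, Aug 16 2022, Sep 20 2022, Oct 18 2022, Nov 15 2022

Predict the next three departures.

Dec 20 2022, Jan 17 2023, Feb 21 2023

Gaps: 28, 28, 35, 28, 28 days — a mix of 28 and 35. Every date is a Tuesday.
Each is the 3rd Tuesday of its month.
December 2022 — 3rd Tuesday is Dec 20 2022.
3rd Tuesday of January 2023: Jan 17 2023.
February 2023 — 3rd Tuesday is Feb 21 2023.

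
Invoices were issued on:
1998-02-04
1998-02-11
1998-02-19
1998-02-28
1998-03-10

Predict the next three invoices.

The spacing grows by 1 each time: 7, 8, 9, 10 days.
Next gap: 11 days. 1998-03-10 + 11 days = 1998-03-21.
Next gap: 12 days. 1998-03-21 + 12 days = 1998-04-02.
Next gap: 13 days. 1998-04-02 + 13 days = 1998-04-15.

1998-03-21, 1998-04-02, 1998-04-15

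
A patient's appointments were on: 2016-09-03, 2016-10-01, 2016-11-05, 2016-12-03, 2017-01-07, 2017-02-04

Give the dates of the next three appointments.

All dates are Saturdays, 28, 35, 28, 35, 28 days apart.
Specifically, the 1st Saturday of each month.
March 2017 — 1st Saturday is 2017-03-04.
1st Saturday of April 2017: 2017-04-01.
1st Saturday of May 2017: 2017-05-06.

2017-03-04, 2017-04-01, 2017-05-06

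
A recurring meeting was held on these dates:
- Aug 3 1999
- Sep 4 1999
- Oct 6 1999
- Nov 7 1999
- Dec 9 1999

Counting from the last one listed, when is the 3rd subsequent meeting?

Mar 14 2000

The spacing is 32, 32, 32, 32 days — always 32 days.
Dec 9 1999 + 32 days = Jan 10 2000.
Jan 10 2000 + 32 days = Feb 11 2000.
Feb 11 2000 + 32 days = Mar 14 2000.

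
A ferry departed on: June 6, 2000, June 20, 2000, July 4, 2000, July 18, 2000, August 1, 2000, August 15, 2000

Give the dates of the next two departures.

Gaps between consecutive events: 14, 14, 14, 14, 14 days — a constant 14-day interval.
August 15, 2000 + 14 days = August 29, 2000.
August 29, 2000 + 14 days = September 12, 2000.

August 29, 2000; September 12, 2000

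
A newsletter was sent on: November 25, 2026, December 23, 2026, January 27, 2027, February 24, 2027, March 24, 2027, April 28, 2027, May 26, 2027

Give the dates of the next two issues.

June 23, 2027; July 28, 2027

All dates are Wednesdays, 28, 35, 28, 28, 35, 28 days apart.
Specifically, the 4th Wednesday of each month.
4th Wednesday of June 2027: June 23, 2027.
July 2027 — 4th Wednesday is July 28, 2027.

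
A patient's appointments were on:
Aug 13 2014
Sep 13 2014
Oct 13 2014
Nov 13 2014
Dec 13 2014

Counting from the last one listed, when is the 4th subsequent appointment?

Apr 13 2015

Gaps: 31, 30, 31, 30 days — not constant. Every event is on the 13th of the month.
Pattern: the 13th of each month.
January 2015: Jan 13 2015.
Next: February 2015 → Feb 13 2015.
March 2015: Mar 13 2015.
April 2015: Apr 13 2015.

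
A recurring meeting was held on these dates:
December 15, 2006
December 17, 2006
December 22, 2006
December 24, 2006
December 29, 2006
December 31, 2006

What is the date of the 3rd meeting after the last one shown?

Gaps: 2, 5, 2, 5, 2 days — not constant, but cyclic with period 2.
The events fall on every Friday and Sunday.
The following Friday is January 5, 2007.
The following Sunday is January 7, 2007.
The following Friday is January 12, 2007.

January 12, 2007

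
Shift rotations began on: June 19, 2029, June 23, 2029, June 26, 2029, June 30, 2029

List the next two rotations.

July 3, 2029; July 7, 2029

The gap pattern 4, 3, 4 repeats every 2 events.
These are the Tuesdays and Saturdays of each week.
Next Tuesday: July 3, 2029.
Next Saturday: July 7, 2029.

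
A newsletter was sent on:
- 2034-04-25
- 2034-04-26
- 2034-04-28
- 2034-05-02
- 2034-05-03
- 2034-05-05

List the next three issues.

2034-05-09, 2034-05-10, 2034-05-12

Every event lands on a Tuesday or Wednesday or Friday (gaps cycle 1, 2, 4, 1, 2).
So the schedule is: every Tuesday, Wednesday and Friday.
Next Tuesday: 2034-05-09.
The following Wednesday is 2034-05-10.
The following Friday is 2034-05-12.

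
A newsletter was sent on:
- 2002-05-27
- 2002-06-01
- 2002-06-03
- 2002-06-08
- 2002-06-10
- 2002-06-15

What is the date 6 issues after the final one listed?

Gaps: 5, 2, 5, 2, 5 days — not constant, but cyclic with period 2.
The events fall on every Monday and Saturday.
Next Monday: 2002-06-17.
Next Saturday: 2002-06-22.
Next Monday: 2002-06-24.
Next Saturday: 2002-06-29.
Next Monday: 2002-07-01.
Next Saturday: 2002-07-06.

2002-07-06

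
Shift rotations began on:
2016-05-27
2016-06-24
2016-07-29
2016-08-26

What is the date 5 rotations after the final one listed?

2017-01-27

Every date is a Friday; gaps 28, 35, 28 days.
Each is the last Friday of its month (at least one falls on the 29th or later, ruling out '4th Friday').
Last Friday of September 2016: 2016-09-30.
Last Friday of October 2016: 2016-10-28.
Last Friday of November 2016: 2016-11-25.
December 2016 ends with Friday 2016-12-30.
January 2017 ends with Friday 2017-01-27.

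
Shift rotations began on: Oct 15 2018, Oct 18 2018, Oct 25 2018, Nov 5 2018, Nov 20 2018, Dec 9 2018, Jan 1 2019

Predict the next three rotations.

Gaps: 3, 7, 11, 15, 19, 23 days — each gap is 4 larger than the previous one.
Next gap: 27 days. Jan 1 2019 + 27 days = Jan 28 2019.
Next gap: 31 days. Jan 28 2019 + 31 days = Feb 28 2019.
Next gap: 35 days. Feb 28 2019 + 35 days = Apr 4 2019.

Jan 28 2019, Feb 28 2019, Apr 4 2019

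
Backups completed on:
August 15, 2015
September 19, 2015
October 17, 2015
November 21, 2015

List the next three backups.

These are Saturdays at 28- or 35-day spacing (35, 28, 35).
The pattern: 3rd Saturday of the month.
December 2015 — 3rd Saturday is December 19, 2015.
January 2016 — 3rd Saturday is January 16, 2016.
3rd Saturday of February 2016: February 20, 2016.

December 19, 2015; January 16, 2016; February 20, 2016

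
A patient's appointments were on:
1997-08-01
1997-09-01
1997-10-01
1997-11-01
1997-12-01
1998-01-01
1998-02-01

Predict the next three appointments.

1998-03-01, 1998-04-01, 1998-05-01

Gaps: 31, 30, 31, 30, 31, 31 days — not constant. Every event is on the 1st of the month.
Pattern: the 1st of each month.
Next: March 1998 → 1998-03-01.
Next: April 1998 → 1998-04-01.
Next: May 1998 → 1998-05-01.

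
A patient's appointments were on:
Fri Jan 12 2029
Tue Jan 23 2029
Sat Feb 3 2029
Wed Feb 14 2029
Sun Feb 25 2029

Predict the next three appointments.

Thu Mar 8 2029, Mon Mar 19 2029, Fri Mar 30 2029

Gaps between consecutive events: 11, 11, 11, 11 days — a constant 11-day interval.
Sun Feb 25 2029 + 11 days = Thu Mar 8 2029.
Thu Mar 8 2029 + 11 days = Mon Mar 19 2029.
Mon Mar 19 2029 + 11 days = Fri Mar 30 2029.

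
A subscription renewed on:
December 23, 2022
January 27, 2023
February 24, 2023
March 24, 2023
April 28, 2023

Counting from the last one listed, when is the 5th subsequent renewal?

All dates are Fridays, 35, 28, 28, 35 days apart.
Specifically, the 4th Friday of each month.
May 2023 — 4th Friday is May 26, 2023.
4th Friday of June 2023: June 23, 2023.
July 2023 — 4th Friday is July 28, 2023.
August 2023 — 4th Friday is August 25, 2023.
4th Friday of September 2023: September 22, 2023.

September 22, 2023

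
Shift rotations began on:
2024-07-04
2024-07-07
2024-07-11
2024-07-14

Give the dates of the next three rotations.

2024-07-18, 2024-07-21, 2024-07-25

Gaps: 3, 4, 3 days — not constant, but cyclic with period 2.
The events fall on every Thursday and Sunday.
The following Thursday is 2024-07-18.
Next Sunday: 2024-07-21.
Next Thursday: 2024-07-25.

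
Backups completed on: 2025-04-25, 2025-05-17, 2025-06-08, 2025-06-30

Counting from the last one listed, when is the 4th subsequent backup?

Gaps between consecutive events: 22, 22, 22 days — a constant 22-day interval.
2025-06-30 + 22 days = 2025-07-22.
2025-07-22 + 22 days = 2025-08-13.
2025-08-13 + 22 days = 2025-09-04.
2025-09-04 + 22 days = 2025-09-26.

2025-09-26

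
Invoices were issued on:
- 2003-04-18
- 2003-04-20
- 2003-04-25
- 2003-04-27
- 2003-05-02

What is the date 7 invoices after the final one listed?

Every event lands on a Friday or Sunday (gaps cycle 2, 5, 2, 5).
So the schedule is: every Friday and Sunday.
The following Sunday is 2003-05-04.
The following Friday is 2003-05-09.
Next Sunday: 2003-05-11.
Next Friday: 2003-05-16.
Next Sunday: 2003-05-18.
The following Friday is 2003-05-23.
Next Sunday: 2003-05-25.

2003-05-25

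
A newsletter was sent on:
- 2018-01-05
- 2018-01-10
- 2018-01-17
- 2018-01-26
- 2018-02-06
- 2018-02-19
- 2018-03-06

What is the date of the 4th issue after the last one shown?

Intervals are 5, 7, 9, 11, 13, 15 days — an arithmetic progression with common difference 2.
Next gap: 17 days. 2018-03-06 + 17 days = 2018-03-23.
Next gap: 19 days. 2018-03-23 + 19 days = 2018-04-11.
Next gap: 21 days. 2018-04-11 + 21 days = 2018-05-02.
Next gap: 23 days. 2018-05-02 + 23 days = 2018-05-25.

2018-05-25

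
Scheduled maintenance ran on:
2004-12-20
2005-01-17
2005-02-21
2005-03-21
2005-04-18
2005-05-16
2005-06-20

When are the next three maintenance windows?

2005-07-18, 2005-08-15, 2005-09-19

These are Mondays at 28- or 35-day spacing (28, 35, 28, 28, 28, 35).
The pattern: 3rd Monday of the month.
July 2005 — 3rd Monday is 2005-07-18.
August 2005 — 3rd Monday is 2005-08-15.
3rd Monday of September 2005: 2005-09-19.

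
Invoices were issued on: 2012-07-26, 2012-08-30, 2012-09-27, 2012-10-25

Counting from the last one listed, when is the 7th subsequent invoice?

Every date is a Thursday; gaps 35, 28, 28 days.
Each is the last Thursday of its month (at least one falls on the 29th or later, ruling out '4th Thursday').
Last Thursday of November 2012: 2012-11-29.
December 2012 ends with Thursday 2012-12-27.
January 2013 ends with Thursday 2013-01-31.
Last Thursday of February 2013: 2013-02-28.
March 2013 ends with Thursday 2013-03-28.
April 2013 ends with Thursday 2013-04-25.
May 2013 ends with Thursday 2013-05-30.

2013-05-30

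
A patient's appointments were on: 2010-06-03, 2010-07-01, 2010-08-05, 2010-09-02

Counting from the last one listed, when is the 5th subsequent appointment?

2011-02-03

These are Thursdays at 28- or 35-day spacing (28, 35, 28).
The pattern: 1st Thursday of the month.
October 2010 — 1st Thursday is 2010-10-07.
November 2010 — 1st Thursday is 2010-11-04.
1st Thursday of December 2010: 2010-12-02.
1st Thursday of January 2011: 2011-01-06.
February 2011 — 1st Thursday is 2011-02-03.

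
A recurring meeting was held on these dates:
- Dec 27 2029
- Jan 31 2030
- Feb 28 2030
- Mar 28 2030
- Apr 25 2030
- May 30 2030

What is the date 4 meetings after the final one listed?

Every date is a Thursday; gaps 35, 28, 28, 28, 35 days.
Each is the last Thursday of its month (at least one falls on the 29th or later, ruling out '4th Thursday').
Last Thursday of June 2030: Jun 27 2030.
Last Thursday of July 2030: Jul 25 2030.
August 2030 ends with Thursday Aug 29 2030.
Last Thursday of September 2030: Sep 26 2030.

Sep 26 2030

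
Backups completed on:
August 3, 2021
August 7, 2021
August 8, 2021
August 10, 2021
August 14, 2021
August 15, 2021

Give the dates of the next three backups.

Every event lands on a Tuesday or Saturday or Sunday (gaps cycle 4, 1, 2, 4, 1).
So the schedule is: every Tuesday, Saturday and Sunday.
The following Tuesday is August 17, 2021.
The following Saturday is August 21, 2021.
Next Sunday: August 22, 2021.

August 17, 2021; August 21, 2021; August 22, 2021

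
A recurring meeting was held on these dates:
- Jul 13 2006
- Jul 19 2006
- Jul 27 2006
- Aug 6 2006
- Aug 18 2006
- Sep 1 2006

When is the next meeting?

Sep 17 2006

Intervals are 6, 8, 10, 12, 14 days — an arithmetic progression with common difference 2.
Next gap: 16 days. Sep 1 2006 + 16 days = Sep 17 2006.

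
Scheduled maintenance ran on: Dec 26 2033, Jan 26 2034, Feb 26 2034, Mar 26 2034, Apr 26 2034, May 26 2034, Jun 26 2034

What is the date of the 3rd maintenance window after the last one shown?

Sep 26 2034

Gaps: 31, 31, 28, 31, 30, 31 days — not constant. Every event is on the 26th of the month.
Pattern: the 26th of each month.
Next: July 2034 → Jul 26 2034.
August 2034: Aug 26 2034.
Next: September 2034 → Sep 26 2034.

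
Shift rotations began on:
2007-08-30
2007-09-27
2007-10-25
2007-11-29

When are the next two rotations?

2007-12-27, 2008-01-31

These are Thursdays with 28, 28, 35-day gaps.
Each is the final Thursday of its month — 2007-08-30 is past the 28th, so '4th Thursday' doesn't fit.
Last Thursday of December 2007: 2007-12-27.
Last Thursday of January 2008: 2008-01-31.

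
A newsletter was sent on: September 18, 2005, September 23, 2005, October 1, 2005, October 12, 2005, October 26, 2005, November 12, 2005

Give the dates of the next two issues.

December 2, 2005; December 25, 2005

Gaps: 5, 8, 11, 14, 17 days — each gap is 3 larger than the previous one.
Next gap: 20 days. November 12, 2005 + 20 days = December 2, 2005.
Next gap: 23 days. December 2, 2005 + 23 days = December 25, 2005.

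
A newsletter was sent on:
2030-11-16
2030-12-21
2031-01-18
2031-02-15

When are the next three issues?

2031-03-15, 2031-04-19, 2031-05-17

These are Saturdays at 28- or 35-day spacing (35, 28, 28).
The pattern: 3rd Saturday of the month.
March 2031 — 3rd Saturday is 2031-03-15.
3rd Saturday of April 2031: 2031-04-19.
May 2031 — 3rd Saturday is 2031-05-17.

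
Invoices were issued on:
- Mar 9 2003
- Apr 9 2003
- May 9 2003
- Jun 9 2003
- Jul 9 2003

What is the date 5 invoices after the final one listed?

Dec 9 2003

Gaps: 31, 30, 31, 30 days — not constant. Every event is on the 9th of the month.
Pattern: the 9th of each month.
August 2003: Aug 9 2003.
September 2003: Sep 9 2003.
October 2003: Oct 9 2003.
November 2003: Nov 9 2003.
Next: December 2003 → Dec 9 2003.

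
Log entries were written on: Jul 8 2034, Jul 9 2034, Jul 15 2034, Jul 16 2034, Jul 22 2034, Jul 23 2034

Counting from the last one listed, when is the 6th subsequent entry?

Every event lands on a Saturday or Sunday (gaps cycle 1, 6, 1, 6, 1).
So the schedule is: every Saturday and Sunday.
The following Saturday is Jul 29 2034.
Next Sunday: Jul 30 2034.
The following Saturday is Aug 5 2034.
Next Sunday: Aug 6 2034.
The following Saturday is Aug 12 2034.
The following Sunday is Aug 13 2034.

Aug 13 2034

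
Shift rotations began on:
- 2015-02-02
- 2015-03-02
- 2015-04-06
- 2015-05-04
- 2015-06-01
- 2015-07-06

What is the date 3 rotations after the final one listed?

2015-10-05

These are Mondays at 28- or 35-day spacing (28, 35, 28, 28, 35).
The pattern: 1st Monday of the month.
1st Monday of August 2015: 2015-08-03.
1st Monday of September 2015: 2015-09-07.
October 2015 — 1st Monday is 2015-10-05.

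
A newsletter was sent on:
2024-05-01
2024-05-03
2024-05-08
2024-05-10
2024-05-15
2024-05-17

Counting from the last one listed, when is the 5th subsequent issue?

Gaps: 2, 5, 2, 5, 2 days — not constant, but cyclic with period 2.
The events fall on every Wednesday and Friday.
Next Wednesday: 2024-05-22.
The following Friday is 2024-05-24.
The following Wednesday is 2024-05-29.
Next Friday: 2024-05-31.
Next Wednesday: 2024-06-05.

2024-06-05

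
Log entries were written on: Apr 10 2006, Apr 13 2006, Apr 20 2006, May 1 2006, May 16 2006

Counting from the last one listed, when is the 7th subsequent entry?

Dec 19 2006

Intervals are 3, 7, 11, 15 days — an arithmetic progression with common difference 4.
Next gap: 19 days. May 16 2006 + 19 days = Jun 4 2006.
Next gap: 23 days. Jun 4 2006 + 23 days = Jun 27 2006.
Next gap: 27 days. Jun 27 2006 + 27 days = Jul 24 2006.
Next gap: 31 days. Jul 24 2006 + 31 days = Aug 24 2006.
Next gap: 35 days. Aug 24 2006 + 35 days = Sep 28 2006.
Next gap: 39 days. Sep 28 2006 + 39 days = Nov 6 2006.
Next gap: 43 days. Nov 6 2006 + 43 days = Dec 19 2006.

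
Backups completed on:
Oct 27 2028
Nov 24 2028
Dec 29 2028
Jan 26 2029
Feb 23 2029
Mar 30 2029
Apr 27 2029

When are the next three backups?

May 25 2029, Jun 29 2029, Jul 27 2029

Every date is a Friday; gaps 28, 35, 28, 28, 35, 28 days.
Each is the last Friday of its month (at least one falls on the 29th or later, ruling out '4th Friday').
Last Friday of May 2029: May 25 2029.
Last Friday of June 2029: Jun 29 2029.
July 2029 ends with Friday Jul 27 2029.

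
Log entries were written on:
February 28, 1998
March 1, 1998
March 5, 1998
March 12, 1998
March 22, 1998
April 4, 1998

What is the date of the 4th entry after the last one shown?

Gaps: 1, 4, 7, 10, 13 days — each gap is 3 larger than the previous one.
Next gap: 16 days. April 4, 1998 + 16 days = April 20, 1998.
Next gap: 19 days. April 20, 1998 + 19 days = May 9, 1998.
Next gap: 22 days. May 9, 1998 + 22 days = May 31, 1998.
Next gap: 25 days. May 31, 1998 + 25 days = June 25, 1998.

June 25, 1998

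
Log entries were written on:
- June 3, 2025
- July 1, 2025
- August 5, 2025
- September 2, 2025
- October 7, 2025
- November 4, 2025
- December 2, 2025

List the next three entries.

Gaps: 28, 35, 28, 35, 28, 28 days — a mix of 28 and 35. Every date is a Tuesday.
Each is the 1st Tuesday of its month.
January 2026 — 1st Tuesday is January 6, 2026.
1st Tuesday of February 2026: February 3, 2026.
March 2026 — 1st Tuesday is March 3, 2026.

January 6, 2026; February 3, 2026; March 3, 2026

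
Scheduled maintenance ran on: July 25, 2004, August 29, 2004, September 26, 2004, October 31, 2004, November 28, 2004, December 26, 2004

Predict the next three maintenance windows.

All Sundays; the gaps (35, 28, 35, 28, 28) vary with month length.
This is the last Sunday of each month.
Last Sunday of January 2005: January 30, 2005.
February 2005 ends with Sunday February 27, 2005.
March 2005 ends with Sunday March 27, 2005.

January 30, 2005; February 27, 2005; March 27, 2005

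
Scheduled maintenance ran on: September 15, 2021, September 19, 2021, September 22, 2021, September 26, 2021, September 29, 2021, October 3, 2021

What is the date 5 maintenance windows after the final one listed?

October 20, 2021

Every event lands on a Wednesday or Sunday (gaps cycle 4, 3, 4, 3, 4).
So the schedule is: every Wednesday and Sunday.
Next Wednesday: October 6, 2021.
Next Sunday: October 10, 2021.
The following Wednesday is October 13, 2021.
The following Sunday is October 17, 2021.
The following Wednesday is October 20, 2021.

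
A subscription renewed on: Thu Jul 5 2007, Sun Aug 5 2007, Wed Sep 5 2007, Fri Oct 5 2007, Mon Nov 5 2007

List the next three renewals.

Each date is the 5th; the gaps (31, 31, 30, 31) track the month lengths.
The rule is the 5th of each month.
December 2007: Wed Dec 5 2007.
Next: January 2008 → Sat Jan 5 2008.
February 2008: Tue Feb 5 2008.

Wed Dec 5 2007, Sat Jan 5 2008, Tue Feb 5 2008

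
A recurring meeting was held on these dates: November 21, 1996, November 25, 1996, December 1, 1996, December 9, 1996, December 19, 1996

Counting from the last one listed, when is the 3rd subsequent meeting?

January 30, 1997

The spacing grows by 2 each time: 4, 6, 8, 10 days.
Next gap: 12 days. December 19, 1996 + 12 days = December 31, 1996.
Next gap: 14 days. December 31, 1996 + 14 days = January 14, 1997.
Next gap: 16 days. January 14, 1997 + 16 days = January 30, 1997.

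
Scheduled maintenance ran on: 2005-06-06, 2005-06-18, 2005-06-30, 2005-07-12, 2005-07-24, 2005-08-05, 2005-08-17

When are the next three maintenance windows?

The spacing is 12, 12, 12, 12, 12, 12 days — always 12 days.
2005-08-17 + 12 days = 2005-08-29.
2005-08-29 + 12 days = 2005-09-10.
2005-09-10 + 12 days = 2005-09-22.

2005-08-29, 2005-09-10, 2005-09-22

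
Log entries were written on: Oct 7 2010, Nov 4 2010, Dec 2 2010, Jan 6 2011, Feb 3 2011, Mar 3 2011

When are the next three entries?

Apr 7 2011, May 5 2011, Jun 2 2011

All dates are Thursdays, 28, 28, 35, 28, 28 days apart.
Specifically, the 1st Thursday of each month.
1st Thursday of April 2011: Apr 7 2011.
May 2011 — 1st Thursday is May 5 2011.
1st Thursday of June 2011: Jun 2 2011.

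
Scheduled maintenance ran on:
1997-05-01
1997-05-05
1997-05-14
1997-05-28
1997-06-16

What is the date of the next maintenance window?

Intervals are 4, 9, 14, 19 days — an arithmetic progression with common difference 5.
Next gap: 24 days. 1997-06-16 + 24 days = 1997-07-10.

1997-07-10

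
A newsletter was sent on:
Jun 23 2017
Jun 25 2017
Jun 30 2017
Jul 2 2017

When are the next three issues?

The gap pattern 2, 5, 2 repeats every 2 events.
These are the Fridays and Sundays of each week.
Next Friday: Jul 7 2017.
Next Sunday: Jul 9 2017.
Next Friday: Jul 14 2017.

Jul 7 2017, Jul 9 2017, Jul 14 2017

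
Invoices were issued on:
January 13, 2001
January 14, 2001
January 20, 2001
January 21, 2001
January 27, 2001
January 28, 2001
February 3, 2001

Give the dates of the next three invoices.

The gap pattern 1, 6, 1, 6, 1, 6 repeats every 2 events.
These are the Saturdays and Sundays of each week.
The following Sunday is February 4, 2001.
Next Saturday: February 10, 2001.
The following Sunday is February 11, 2001.

February 4, 2001; February 10, 2001; February 11, 2001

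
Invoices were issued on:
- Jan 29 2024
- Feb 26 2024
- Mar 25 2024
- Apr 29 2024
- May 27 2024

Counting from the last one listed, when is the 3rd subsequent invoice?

Every date is a Monday; gaps 28, 28, 35, 28 days.
Each is the last Monday of its month (at least one falls on the 29th or later, ruling out '4th Monday').
Last Monday of June 2024: Jun 24 2024.
July 2024 ends with Monday Jul 29 2024.
Last Monday of August 2024: Aug 26 2024.

Aug 26 2024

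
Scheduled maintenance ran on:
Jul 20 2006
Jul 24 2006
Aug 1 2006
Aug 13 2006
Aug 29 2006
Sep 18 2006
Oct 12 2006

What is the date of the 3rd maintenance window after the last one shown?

Jan 16 2007

The spacing grows by 4 each time: 4, 8, 12, 16, 20, 24 days.
Next gap: 28 days. Oct 12 2006 + 28 days = Nov 9 2006.
Next gap: 32 days. Nov 9 2006 + 32 days = Dec 11 2006.
Next gap: 36 days. Dec 11 2006 + 36 days = Jan 16 2007.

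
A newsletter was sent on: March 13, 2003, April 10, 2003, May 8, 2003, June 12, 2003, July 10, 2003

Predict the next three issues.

All dates are Thursdays, 28, 28, 35, 28 days apart.
Specifically, the 2nd Thursday of each month.
August 2003 — 2nd Thursday is August 14, 2003.
September 2003 — 2nd Thursday is September 11, 2003.
2nd Thursday of October 2003: October 9, 2003.

August 14, 2003; September 11, 2003; October 9, 2003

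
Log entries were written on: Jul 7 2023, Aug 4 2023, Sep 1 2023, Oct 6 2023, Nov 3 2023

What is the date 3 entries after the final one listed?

Feb 2 2024

These are Fridays at 28- or 35-day spacing (28, 28, 35, 28).
The pattern: 1st Friday of the month.
December 2023 — 1st Friday is Dec 1 2023.
1st Friday of January 2024: Jan 5 2024.
February 2024 — 1st Friday is Feb 2 2024.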